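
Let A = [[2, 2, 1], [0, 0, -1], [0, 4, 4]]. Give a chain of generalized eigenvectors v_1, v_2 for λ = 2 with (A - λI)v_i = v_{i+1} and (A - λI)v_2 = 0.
v_1 = [[0, 1, -1]]^T, v_2 = [[1, -1, 2]]^T

We seek v_1 ∈ ker((A - 2I)^2) \ ker(A - 2I), then set v_{i+1} = (A - 2I) v_i.

One such chain is v_1 = [[0, 1, -1]]^T, v_2 = [[1, -1, 2]]^T. Check: (A - 2I) v_2 = [[0, 0, 0]]^T = 0.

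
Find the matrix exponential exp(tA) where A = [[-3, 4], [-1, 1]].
A has Jordan form J = [[-1, 1], [0, -1]] with A = PJP^{-1}, so e^{tA} = P e^{tJ} P^{-1}.

For a Jordan block J_k(λ), e^{tJ_k(λ)} = e^{λt} · (I + tN + t^2 N^2/2! + ... + t^{k-1} N^{k-1}/(k-1)!) where N is the nilpotent superdiagonal part.

Assembling the blocks and conjugating back gives the entries of e^{tA} as shown above.

e^{tA} = [[(1 - 2*t)*e^{-t}, 4*t*e^{-t}], [-t*e^{-t}, (2*t + 1)*e^{-t}]]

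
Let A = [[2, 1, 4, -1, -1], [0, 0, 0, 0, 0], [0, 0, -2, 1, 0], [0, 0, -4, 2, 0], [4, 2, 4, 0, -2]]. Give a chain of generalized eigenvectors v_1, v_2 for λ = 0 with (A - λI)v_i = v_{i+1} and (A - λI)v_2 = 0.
We seek v_1 ∈ ker(A^2) \ ker(A), then set v_{i+1} = A v_i.

One such chain is v_1 = [[-4, 1, 2, 4, -4]]^T, v_2 = [[1, 0, 0, 0, 2]]^T. Check: A v_2 = [[0, 0, 0, 0, 0]]^T = 0.

v_1 = [[-4, 1, 2, 4, -4]]^T, v_2 = [[1, 0, 0, 0, 2]]^T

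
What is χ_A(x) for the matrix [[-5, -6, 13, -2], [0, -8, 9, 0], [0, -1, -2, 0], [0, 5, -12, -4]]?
xI - A = [[x + 5, 6, -13, 2], [0, x + 8, -9, 0], [0, 1, x + 2, 0], [0, -5, 12, x + 4]].

Expanding det(xI - A) along the first row:
det(xI - A) = + (x + 5)·det([[x + 8, -9, 0], [1, x + 2, 0], [-5, 12, x + 4]]) - (6)·det([[0, -9, 0], [0, x + 2, 0], [0, 12, x + 4]]) + (-13)·det([[0, x + 8, 0], [0, 1, 0], [0, -5, x + 4]]) - (2)·det([[0, x + 8, -9], [0, 1, x + 2], [0, -5, 12]]).

Evaluating gives χ_A(x) = x^4 + 19x^3 + 135x^2 + 425x + 500 = (x + 4)(x + 5)^3.

χ_A(x) = (x + 4)(x + 5)^3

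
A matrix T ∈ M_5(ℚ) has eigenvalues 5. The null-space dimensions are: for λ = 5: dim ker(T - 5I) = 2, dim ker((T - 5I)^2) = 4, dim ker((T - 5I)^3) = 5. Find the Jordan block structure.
Jordan blocks: (5, 3), (5, 2)

λ = 5: successive nullity increments [2, 2, 1] count blocks of size ≥ k; block sizes are [3, 2].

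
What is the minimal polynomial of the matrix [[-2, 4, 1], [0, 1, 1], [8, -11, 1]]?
m_A(x) = x^3

The characteristic polynomial factors as x^3. The minimal polynomial is ∏(x - λ)^{k_λ} where k_λ is the size of the largest Jordan block at λ.

For λ = 0: rank(A) = 2, and the largest Jordan block has size 3 (the smallest k with rank(A^k) = rank(A^(k+1))).

So m_A(x) = x^3.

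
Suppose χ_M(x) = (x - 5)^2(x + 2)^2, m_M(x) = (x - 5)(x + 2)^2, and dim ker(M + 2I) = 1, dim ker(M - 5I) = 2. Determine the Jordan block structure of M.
λ = -2: algebraic multiplicity 2 (exponent in χ_M), largest block size 2 (exponent in m_M), 1 block (geometric multiplicity). This forces block sizes [2].
λ = 5: algebraic multiplicity 2 (exponent in χ_M), largest block size 1 (exponent in m_M), 2 blocks (geometric multiplicity). These force block sizes [1, 1].

Jordan blocks: (-2, 2), (5, 1), (5, 1)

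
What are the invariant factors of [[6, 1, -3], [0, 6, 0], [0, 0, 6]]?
x - 6, (x - 6)^2

The Jordan structure of A has elementary divisors (x - 6)^2, (x - 6). Arranging the block sizes at each eigenvalue in decreasing order and taking row products gives the invariant factors.

Invariant factors (smallest first, each dividing the next): x - 6, (x - 6)^2.

Check: the last factor (x - 6)^2 is the minimal polynomial, and the product (x - 6)^3 is the characteristic polynomial.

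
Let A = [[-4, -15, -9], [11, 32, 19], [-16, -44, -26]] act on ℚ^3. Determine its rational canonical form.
The invariant factors of A (the non-unit diagonal entries of the Smith normal form of xI - A over ℚ[x]) are (x - 2)(x^2 + 1), each dividing the next. The characteristic polynomial is their product, (x - 2)(x^2 + 1).

The rational canonical form is the block-diagonal matrix of companion matrices C(f_i):
R = [[0, 0, 2], [1, 0, -1], [0, 1, 2]].

Note the characteristic polynomial does not split into linear factors over ℚ, so A has no Jordan form over ℚ; the rational canonical form exists over any field.

R = [[0, 0, 2], [1, 0, -1], [0, 1, 2]]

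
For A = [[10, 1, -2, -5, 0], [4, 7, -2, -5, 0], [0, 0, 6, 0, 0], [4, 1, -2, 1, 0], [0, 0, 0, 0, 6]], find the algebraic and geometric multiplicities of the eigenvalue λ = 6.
algebraic multiplicity 5, geometric multiplicity 4

The characteristic polynomial is (x - 6)^5, so the factor x - 6 appears with exponent 5: the algebraic multiplicity is 5.

rank(A - 6I) = 1, so the eigenspace has dimension 5 - 1 = 4: the geometric multiplicity is 4.

Since 4 < 5, A is not diagonalizable.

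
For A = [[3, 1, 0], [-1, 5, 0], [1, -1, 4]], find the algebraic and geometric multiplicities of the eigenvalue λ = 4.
algebraic multiplicity 3, geometric multiplicity 2

The characteristic polynomial is (x - 4)^3, so the factor x - 4 appears with exponent 3: the algebraic multiplicity is 3.

rank(A - 4I) = 1, so the eigenspace has dimension 3 - 1 = 2: the geometric multiplicity is 2.

Since 2 < 3, A is not diagonalizable.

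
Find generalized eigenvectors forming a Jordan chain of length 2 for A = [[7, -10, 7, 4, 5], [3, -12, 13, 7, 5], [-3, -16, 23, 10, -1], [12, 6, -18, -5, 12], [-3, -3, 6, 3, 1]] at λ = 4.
We seek v_1 ∈ ker((A - 4I)^2) \ ker(A - 4I), then set v_{i+1} = (A - 4I) v_i.

One such chain is v_1 = [[-1, 0, 1, -2, 1]]^T, v_2 = [[1, 1, 1, 0, 0]]^T. Check: (A - 4I) v_2 = [[0, 0, 0, 0, 0]]^T = 0.

v_1 = [[-1, 0, 1, -2, 1]]^T, v_2 = [[1, 1, 1, 0, 0]]^T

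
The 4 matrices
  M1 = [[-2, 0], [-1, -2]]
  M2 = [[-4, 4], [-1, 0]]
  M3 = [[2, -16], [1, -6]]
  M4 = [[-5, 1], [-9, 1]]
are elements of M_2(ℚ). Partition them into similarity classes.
1 class: {M1, M2, M3, M4}

Characteristic polynomials: χ_{M1} = (x + 2)^2, χ_{M2} = (x + 2)^2, χ_{M3} = (x + 2)^2, χ_{M4} = (x + 2)^2.

{M1, M2, M3, M4}: invariant factors (x + 2)^2.

Matrices are similar if and only if their invariant-factor lists agree; the partition into similarity classes is {M1, M2, M3, M4}.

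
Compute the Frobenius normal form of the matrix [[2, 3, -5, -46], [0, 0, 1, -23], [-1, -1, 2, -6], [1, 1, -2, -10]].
R = [[0, 0, 0, -16], [1, 0, 0, -24], [0, 1, 0, -17], [0, 0, 1, -6]]

The invariant factors of A (the non-unit diagonal entries of the Smith normal form of xI - A over ℚ[x]) are (x^2 + 3x + 4)^2, each dividing the next. The characteristic polynomial is their product, (x^2 + 3x + 4)^2.

The rational canonical form is the block-diagonal matrix of companion matrices C(f_i):
R = [[0, 0, 0, -16], [1, 0, 0, -24], [0, 1, 0, -17], [0, 0, 1, -6]].

Note the characteristic polynomial does not split into linear factors over ℚ, so A has no Jordan form over ℚ; the rational canonical form exists over any field.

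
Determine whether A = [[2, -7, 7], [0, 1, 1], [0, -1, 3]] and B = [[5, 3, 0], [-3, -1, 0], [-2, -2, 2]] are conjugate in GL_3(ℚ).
Yes.

Two matrices over a field are similar if and only if they have the same invariant factors.

Both A and B have characteristic polynomial (x - 2)^3 and minimal polynomial (x - 2)^2. Computing further, both have invariant factors x - 2, (x - 2)^2. Hence A and B are similar.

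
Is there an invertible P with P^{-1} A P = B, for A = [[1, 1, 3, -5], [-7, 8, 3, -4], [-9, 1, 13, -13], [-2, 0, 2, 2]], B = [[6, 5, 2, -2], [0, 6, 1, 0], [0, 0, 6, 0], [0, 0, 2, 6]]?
Yes.

Two matrices over a field are similar if and only if they have the same invariant factors.

Both A and B have characteristic polynomial (x - 6)^4 and minimal polynomial (x - 6)^3. Computing further, both have invariant factors x - 6, (x - 6)^3. Hence A and B are similar.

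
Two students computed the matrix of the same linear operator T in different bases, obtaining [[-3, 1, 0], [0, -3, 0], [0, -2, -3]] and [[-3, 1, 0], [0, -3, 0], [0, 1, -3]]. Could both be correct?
Yes.

Two matrices over a field are similar if and only if they have the same invariant factors.

Both A and B have characteristic polynomial (x + 3)^3 and minimal polynomial (x + 3)^2. Computing further, both have invariant factors x + 3, (x + 3)^2. Hence A and B are similar.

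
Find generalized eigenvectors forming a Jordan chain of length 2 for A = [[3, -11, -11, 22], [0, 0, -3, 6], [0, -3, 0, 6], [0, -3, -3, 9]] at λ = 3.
v_1 = [[0, -1, 0, -1]]^T, v_2 = [[-11, -3, -3, -3]]^T

We seek v_1 ∈ ker((A - 3I)^2) \ ker(A - 3I), then set v_{i+1} = (A - 3I) v_i.

One such chain is v_1 = [[0, -1, 0, -1]]^T, v_2 = [[-11, -3, -3, -3]]^T. Check: (A - 3I) v_2 = [[0, 0, 0, 0]]^T = 0.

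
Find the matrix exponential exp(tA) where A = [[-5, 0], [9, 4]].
e^{tA} = [[e^{-5*t}, 0], [(e^{9*t} - 1)*e^{-5*t}, e^{4*t}]]

A has Jordan form J = [[-5, 0], [0, 4]] with A = PJP^{-1}, so e^{tA} = P e^{tJ} P^{-1}.

For a Jordan block J_k(λ), e^{tJ_k(λ)} = e^{λt} · (I + tN + t^2 N^2/2! + ... + t^{k-1} N^{k-1}/(k-1)!) where N is the nilpotent superdiagonal part.

Assembling the blocks and conjugating back gives the entries of e^{tA} as shown above.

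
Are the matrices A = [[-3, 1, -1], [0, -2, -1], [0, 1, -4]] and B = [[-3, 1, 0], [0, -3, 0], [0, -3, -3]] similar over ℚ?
Yes.

Two matrices over a field are similar if and only if they have the same invariant factors.

Both A and B have characteristic polynomial (x + 3)^3 and minimal polynomial (x + 3)^2. Computing further, both have invariant factors x + 3, (x + 3)^2. Hence A and B are similar.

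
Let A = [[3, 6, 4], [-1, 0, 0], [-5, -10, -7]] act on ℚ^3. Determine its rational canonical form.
The invariant factors of A (the non-unit diagonal entries of the Smith normal form of xI - A over ℚ[x]) are (x + 1)^2(x + 2), each dividing the next. The characteristic polynomial is their product, (x + 1)^2(x + 2).

The rational canonical form is the block-diagonal matrix of companion matrices C(f_i):
R = [[0, 0, -2], [1, 0, -5], [0, 1, -4]].

R = [[0, 0, -2], [1, 0, -5], [0, 1, -4]]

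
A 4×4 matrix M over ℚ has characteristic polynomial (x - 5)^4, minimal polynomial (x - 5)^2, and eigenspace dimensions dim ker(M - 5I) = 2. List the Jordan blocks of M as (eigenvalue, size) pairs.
Jordan blocks: (5, 2), (5, 2)

λ = 5: algebraic multiplicity 4 (exponent in χ_M), largest block size 2 (exponent in m_M), 2 blocks (geometric multiplicity). These force block sizes [2, 2].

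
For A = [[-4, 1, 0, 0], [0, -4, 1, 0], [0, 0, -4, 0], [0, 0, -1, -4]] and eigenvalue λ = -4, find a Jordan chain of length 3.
v_1 = [[5, 2, 1, -3]]^T, v_2 = [[2, 1, 0, -1]]^T, v_3 = [[1, 0, 0, 0]]^T

We seek v_1 ∈ ker((A + 4I)^3) \ ker((A + 4I)^2), then set v_{i+1} = (A + 4I) v_i.

One such chain is v_1 = [[5, 2, 1, -3]]^T, v_2 = [[2, 1, 0, -1]]^T, v_3 = [[1, 0, 0, 0]]^T. Check: (A + 4I) v_3 = [[0, 0, 0, 0]]^T = 0.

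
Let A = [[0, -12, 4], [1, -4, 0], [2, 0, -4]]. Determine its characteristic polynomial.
xI - A = [[x, 12, -4], [-1, x + 4, 0], [-2, 0, x + 4]].

Expanding det(xI - A) along the first row:
det(xI - A) = + (x)·det([[x + 4, 0], [0, x + 4]]) - (12)·det([[-1, 0], [-2, x + 4]]) + (-4)·det([[-1, x + 4], [-2, 0]]).

Evaluating gives χ_A(x) = x^3 + 8x^2 + 20x + 16 = (x + 2)^2(x + 4).

χ_A(x) = (x + 2)^2(x + 4)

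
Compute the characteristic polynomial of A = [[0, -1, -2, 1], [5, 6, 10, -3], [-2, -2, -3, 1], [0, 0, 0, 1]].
χ_A(x) = (x - 1)^4

xI - A = [[x, 1, 2, -1], [-5, x - 6, -10, 3], [2, 2, x + 3, -1], [0, 0, 0, x - 1]].

Expanding det(xI - A) along the first row:
det(xI - A) = + (x)·det([[x - 6, -10, 3], [2, x + 3, -1], [0, 0, x - 1]]) - (1)·det([[-5, -10, 3], [2, x + 3, -1], [0, 0, x - 1]]) + (2)·det([[-5, x - 6, 3], [2, 2, -1], [0, 0, x - 1]]) - (-1)·det([[-5, x - 6, -10], [2, 2, x + 3], [0, 0, 0]]).

Evaluating gives χ_A(x) = x^4 - 4x^3 + 6x^2 - 4x + 1 = (x - 1)^4.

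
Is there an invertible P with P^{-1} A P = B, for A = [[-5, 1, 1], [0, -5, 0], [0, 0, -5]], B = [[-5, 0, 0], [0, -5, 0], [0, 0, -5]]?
Both have characteristic polynomial (x + 5)^3, but the minimal polynomial of A is (x + 5)^2 while the minimal polynomial of B is x + 5. The minimal polynomial is a similarity invariant, so A and B are not similar.

No.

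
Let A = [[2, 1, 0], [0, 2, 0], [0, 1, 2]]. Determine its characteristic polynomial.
χ_A(x) = (x - 2)^3

xI - A = [[x - 2, -1, 0], [0, x - 2, 0], [0, -1, x - 2]].

Expanding det(xI - A) along the first row:
det(xI - A) = + (x - 2)·det([[x - 2, 0], [-1, x - 2]]) - (-1)·det([[0, 0], [0, x - 2]]) + (0)·det([[0, x - 2], [0, -1]]).

Evaluating gives χ_A(x) = x^3 - 6x^2 + 12x - 8 = (x - 2)^3.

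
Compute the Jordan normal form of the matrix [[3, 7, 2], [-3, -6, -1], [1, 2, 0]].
The characteristic polynomial is det(xI - A) = (x + 1)^3, so the eigenvalues are -1 (algebraic multiplicity 3).

For λ = -1: rank(A + I) = 2, rank((A + I)^2) = 1, rank((A + I)^3) = 0. The eigenspace has dimension 3 - 2 = 1, so there is 1 Jordan block; the rank sequence gives block sizes [3].

Assembling the blocks gives the Jordan form J above.

J = [[-1, 1, 0], [0, -1, 1], [0, 0, -1]]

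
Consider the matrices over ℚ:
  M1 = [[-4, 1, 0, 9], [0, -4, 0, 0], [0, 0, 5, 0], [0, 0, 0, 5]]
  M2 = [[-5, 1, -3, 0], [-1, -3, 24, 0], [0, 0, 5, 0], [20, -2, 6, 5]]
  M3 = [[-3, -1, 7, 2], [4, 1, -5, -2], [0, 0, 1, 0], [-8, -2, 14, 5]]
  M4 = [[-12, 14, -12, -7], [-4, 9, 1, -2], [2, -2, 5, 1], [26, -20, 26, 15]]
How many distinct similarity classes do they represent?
Characteristic polynomials: χ_{M1} = (x - 5)^2(x + 4)^2, χ_{M2} = (x - 5)^2(x + 4)^2, χ_{M3} = (x - 1)^4, χ_{M4} = (x - 5)^3(x - 2).

{M1, M2}: invariant factors x - 5, (x - 5)(x + 4)^2.

{M3}: invariant factors x - 1, (x - 1)^3.

{M4}: invariant factors (x - 5)^3(x - 2).

Matrices are similar if and only if their invariant-factor lists agree; the partition into similarity classes is {M1, M2}, {M3}, {M4}.

3 classes: {M1, M2}, {M3}, {M4}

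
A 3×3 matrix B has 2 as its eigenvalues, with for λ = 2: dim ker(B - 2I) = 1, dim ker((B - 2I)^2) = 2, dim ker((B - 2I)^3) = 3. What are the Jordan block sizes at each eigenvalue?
λ = 2: successive nullity increments [1, 1, 1] count blocks of size ≥ k; block sizes are [3].

Jordan blocks: (2, 3)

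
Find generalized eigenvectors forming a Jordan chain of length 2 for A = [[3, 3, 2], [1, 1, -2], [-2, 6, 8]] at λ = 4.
v_1 = [[-1, 2, -3]]^T, v_2 = [[1, -1, 2]]^T

We seek v_1 ∈ ker((A - 4I)^2) \ ker(A - 4I), then set v_{i+1} = (A - 4I) v_i.

One such chain is v_1 = [[-1, 2, -3]]^T, v_2 = [[1, -1, 2]]^T. Check: (A - 4I) v_2 = [[0, 0, 0]]^T = 0.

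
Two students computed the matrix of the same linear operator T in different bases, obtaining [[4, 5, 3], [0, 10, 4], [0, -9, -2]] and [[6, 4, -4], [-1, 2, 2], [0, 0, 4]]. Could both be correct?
Both have characteristic polynomial (x - 4)^3, but the minimal polynomial of A is (x - 4)^3 while the minimal polynomial of B is (x - 4)^2. The minimal polynomial is a similarity invariant, so A and B are not similar.

No.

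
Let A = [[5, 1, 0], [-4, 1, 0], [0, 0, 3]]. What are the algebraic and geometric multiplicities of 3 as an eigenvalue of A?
The characteristic polynomial is (x - 3)^3, so the factor x - 3 appears with exponent 3: the algebraic multiplicity is 3.

rank(A - 3I) = 1, so the eigenspace has dimension 3 - 1 = 2: the geometric multiplicity is 2.

Since 2 < 3, A is not diagonalizable.

algebraic multiplicity 3, geometric multiplicity 2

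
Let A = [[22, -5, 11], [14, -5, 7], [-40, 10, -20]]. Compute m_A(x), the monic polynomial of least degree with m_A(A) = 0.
m_A(x) = x(x - 2)(x + 5)

The characteristic polynomial factors as x(x - 2)(x + 5). The minimal polynomial is ∏(x - λ)^{k_λ} where k_λ is the size of the largest Jordan block at λ.

For λ = -5: rank(A + 5I) = 2, and the largest Jordan block has size 1 (the smallest k with rank((A + 5I)^k) = rank((A + 5I)^(k+1))).
For λ = 0: rank(A) = 2, and the largest Jordan block has size 1 (the smallest k with rank(A^k) = rank(A^(k+1))).
For λ = 2: rank(A - 2I) = 2, and the largest Jordan block has size 1 (the smallest k with rank((A - 2I)^k) = rank((A - 2I)^(k+1))).

So m_A(x) = x(x - 2)(x + 5).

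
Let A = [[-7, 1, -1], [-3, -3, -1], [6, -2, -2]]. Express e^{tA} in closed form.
e^{tA} = [[(1 - 3*t)*e^{-4*t}, t*e^{-4*t}, -t*e^{-4*t}], [-3*t*e^{-4*t}, (t + 1)*e^{-4*t}, -t*e^{-4*t}], [6*t*e^{-4*t}, -2*t*e^{-4*t}, (2*t + 1)*e^{-4*t}]]

A has Jordan form J = [[-4, 1, 0], [0, -4, 0], [0, 0, -4]] with A = PJP^{-1}, so e^{tA} = P e^{tJ} P^{-1}.

For a Jordan block J_k(λ), e^{tJ_k(λ)} = e^{λt} · (I + tN + t^2 N^2/2! + ... + t^{k-1} N^{k-1}/(k-1)!) where N is the nilpotent superdiagonal part.

Assembling the blocks and conjugating back gives the entries of e^{tA} as shown above.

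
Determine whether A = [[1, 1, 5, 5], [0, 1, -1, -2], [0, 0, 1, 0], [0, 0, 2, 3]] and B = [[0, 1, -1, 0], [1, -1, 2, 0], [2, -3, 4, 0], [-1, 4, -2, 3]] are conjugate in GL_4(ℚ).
Yes.

Two matrices over a field are similar if and only if they have the same invariant factors.

Both A and B have characteristic polynomial (x - 3)(x - 1)^3 and minimal polynomial (x - 3)(x - 1)^3. Computing further, both have invariant factors (x - 3)(x - 1)^3. Hence A and B are similar.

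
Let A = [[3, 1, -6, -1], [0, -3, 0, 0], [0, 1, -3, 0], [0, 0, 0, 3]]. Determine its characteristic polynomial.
χ_A(x) = (x - 3)^2(x + 3)^2

xI - A = [[x - 3, -1, 6, 1], [0, x + 3, 0, 0], [0, -1, x + 3, 0], [0, 0, 0, x - 3]].

Expanding det(xI - A) along the first row:
det(xI - A) = + (x - 3)·det([[x + 3, 0, 0], [-1, x + 3, 0], [0, 0, x - 3]]) - (-1)·det([[0, 0, 0], [0, x + 3, 0], [0, 0, x - 3]]) + (6)·det([[0, x + 3, 0], [0, -1, 0], [0, 0, x - 3]]) - (1)·det([[0, x + 3, 0], [0, -1, x + 3], [0, 0, 0]]).

Evaluating gives χ_A(x) = x^4 - 18x^2 + 81 = (x - 3)^2(x + 3)^2.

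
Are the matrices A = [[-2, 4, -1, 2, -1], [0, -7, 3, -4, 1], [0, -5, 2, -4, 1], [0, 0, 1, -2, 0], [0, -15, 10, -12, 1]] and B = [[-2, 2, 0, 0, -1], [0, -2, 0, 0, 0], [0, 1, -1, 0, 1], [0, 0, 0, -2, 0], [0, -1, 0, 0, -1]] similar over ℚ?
Two matrices over a field are similar if and only if they have the same invariant factors.

Both A and B have characteristic polynomial (x + 1)^2(x + 2)^3 and minimal polynomial (x + 1)^2(x + 2)^2. Computing further, both have invariant factors x + 2, (x + 1)^2(x + 2)^2. Hence A and B are similar.

Yes.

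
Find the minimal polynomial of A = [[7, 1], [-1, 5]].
m_A(x) = (x - 6)^2

The characteristic polynomial factors as (x - 6)^2. The minimal polynomial is ∏(x - λ)^{k_λ} where k_λ is the size of the largest Jordan block at λ.

For λ = 6: rank(A - 6I) = 1, and the largest Jordan block has size 2 (the smallest k with rank((A - 6I)^k) = rank((A - 6I)^(k+1))).

So m_A(x) = (x - 6)^2.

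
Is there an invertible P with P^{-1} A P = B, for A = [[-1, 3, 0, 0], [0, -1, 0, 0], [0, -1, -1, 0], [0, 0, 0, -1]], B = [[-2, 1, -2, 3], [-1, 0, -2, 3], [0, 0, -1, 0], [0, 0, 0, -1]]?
Yes.

Two matrices over a field are similar if and only if they have the same invariant factors.

Both A and B have characteristic polynomial (x + 1)^4 and minimal polynomial (x + 1)^2. Computing further, both have invariant factors x + 1, x + 1, (x + 1)^2. Hence A and B are similar.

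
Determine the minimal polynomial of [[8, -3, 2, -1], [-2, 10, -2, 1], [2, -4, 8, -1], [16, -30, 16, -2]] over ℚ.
m_A(x) = (x - 6)^3

The characteristic polynomial factors as (x - 6)^4. The minimal polynomial is ∏(x - λ)^{k_λ} where k_λ is the size of the largest Jordan block at λ.

For λ = 6: rank(A - 6I) = 2, and the largest Jordan block has size 3 (the smallest k with rank((A - 6I)^k) = rank((A - 6I)^(k+1))).

So m_A(x) = (x - 6)^3.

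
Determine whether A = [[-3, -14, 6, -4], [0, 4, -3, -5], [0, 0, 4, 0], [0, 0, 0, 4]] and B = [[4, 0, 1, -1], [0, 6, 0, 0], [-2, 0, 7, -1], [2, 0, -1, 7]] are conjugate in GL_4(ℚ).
trace(A) = 9 but trace(B) = 24. The trace is a similarity invariant, so A and B are not similar.

No.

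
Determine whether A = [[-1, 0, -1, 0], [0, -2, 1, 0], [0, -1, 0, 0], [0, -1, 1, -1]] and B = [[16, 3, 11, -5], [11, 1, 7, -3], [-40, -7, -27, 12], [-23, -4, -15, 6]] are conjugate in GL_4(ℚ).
Yes.

Two matrices over a field are similar if and only if they have the same invariant factors.

Both A and B have characteristic polynomial (x + 1)^4 and minimal polynomial (x + 1)^3. Computing further, both have invariant factors x + 1, (x + 1)^3. Hence A and B are similar.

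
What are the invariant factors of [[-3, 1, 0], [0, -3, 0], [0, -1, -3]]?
x + 3, (x + 3)^2

The Jordan structure of A has elementary divisors (x + 3)^2, (x + 3). Arranging the block sizes at each eigenvalue in decreasing order and taking row products gives the invariant factors.

Invariant factors (smallest first, each dividing the next): x + 3, (x + 3)^2.

Check: the last factor (x + 3)^2 is the minimal polynomial, and the product (x + 3)^3 is the characteristic polynomial.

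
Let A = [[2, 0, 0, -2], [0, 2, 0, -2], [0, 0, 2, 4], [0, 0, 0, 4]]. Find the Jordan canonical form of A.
J = [[2, 0, 0, 0], [0, 2, 0, 0], [0, 0, 2, 0], [0, 0, 0, 4]]

The characteristic polynomial is det(xI - A) = (x - 4)(x - 2)^3, so the eigenvalues are 2 (algebraic multiplicity 3), 4 (algebraic multiplicity 1).

For λ = 2: rank(A - 2I) = 1. The eigenspace has dimension 4 - 1 = 3, so there are 3 Jordan blocks; the rank sequence gives block sizes [1, 1, 1].

For λ = 4: algebraic multiplicity 1 gives one 1×1 block.

Assembling the blocks gives the Jordan form J above.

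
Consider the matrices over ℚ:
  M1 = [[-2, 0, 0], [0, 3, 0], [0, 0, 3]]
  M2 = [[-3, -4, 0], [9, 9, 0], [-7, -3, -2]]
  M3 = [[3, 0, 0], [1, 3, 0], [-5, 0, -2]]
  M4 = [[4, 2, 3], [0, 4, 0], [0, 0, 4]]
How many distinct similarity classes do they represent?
Characteristic polynomials: χ_{M1} = (x - 3)^2(x + 2), χ_{M2} = (x - 3)^2(x + 2), χ_{M3} = (x - 3)^2(x + 2), χ_{M4} = (x - 4)^3.

{M1}: invariant factors x - 3, (x - 3)(x + 2).

{M2, M3}: invariant factors (x - 3)^2(x + 2).

{M4}: invariant factors x - 4, (x - 4)^2.

Matrices are similar if and only if their invariant-factor lists agree; the partition into similarity classes is {M1}, {M2, M3}, {M4}.

3 classes: {M1}, {M2, M3}, {M4}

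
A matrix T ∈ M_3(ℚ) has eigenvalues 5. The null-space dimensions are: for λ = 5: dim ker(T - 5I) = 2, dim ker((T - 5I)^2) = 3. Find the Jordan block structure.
Jordan blocks: (5, 2), (5, 1)

λ = 5: successive nullity increments [2, 1] count blocks of size ≥ k; block sizes are [2, 1].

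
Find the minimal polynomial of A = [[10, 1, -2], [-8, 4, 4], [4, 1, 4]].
m_A(x) = (x - 6)^2

The characteristic polynomial factors as (x - 6)^3. The minimal polynomial is ∏(x - λ)^{k_λ} where k_λ is the size of the largest Jordan block at λ.

For λ = 6: rank(A - 6I) = 1, and the largest Jordan block has size 2 (the smallest k with rank((A - 6I)^k) = rank((A - 6I)^(k+1))).

So m_A(x) = (x - 6)^2.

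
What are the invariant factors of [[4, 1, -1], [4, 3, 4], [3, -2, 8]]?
The Jordan structure of A has elementary divisors (x - 5)^3. Arranging the block sizes at each eigenvalue in decreasing order and taking row products gives the invariant factors.

Invariant factors (smallest first, each dividing the next): (x - 5)^3.

Check: the last factor (x - 5)^3 is the minimal polynomial, and the product (x - 5)^3 is the characteristic polynomial.

(x - 5)^3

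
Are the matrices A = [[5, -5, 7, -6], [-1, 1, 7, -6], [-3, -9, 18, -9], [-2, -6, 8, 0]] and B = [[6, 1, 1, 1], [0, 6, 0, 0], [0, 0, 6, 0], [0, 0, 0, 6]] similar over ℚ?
Both have characteristic polynomial (x - 6)^4, but the minimal polynomial of A is (x - 6)^3 while the minimal polynomial of B is (x - 6)^2. The minimal polynomial is a similarity invariant, so A and B are not similar.

No.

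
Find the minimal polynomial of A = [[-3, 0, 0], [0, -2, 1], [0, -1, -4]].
m_A(x) = (x + 3)^2

The characteristic polynomial factors as (x + 3)^3. The minimal polynomial is ∏(x - λ)^{k_λ} where k_λ is the size of the largest Jordan block at λ.

For λ = -3: rank(A + 3I) = 1, and the largest Jordan block has size 2 (the smallest k with rank((A + 3I)^k) = rank((A + 3I)^(k+1))).

So m_A(x) = (x + 3)^2.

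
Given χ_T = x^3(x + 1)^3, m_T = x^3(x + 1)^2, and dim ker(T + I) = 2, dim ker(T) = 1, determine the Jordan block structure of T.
λ = -1: algebraic multiplicity 3 (exponent in χ_T), largest block size 2 (exponent in m_T), 2 blocks (geometric multiplicity). These force block sizes [2, 1].
λ = 0: algebraic multiplicity 3 (exponent in χ_T), largest block size 3 (exponent in m_T), 1 block (geometric multiplicity). This forces block sizes [3].

Jordan blocks: (-1, 2), (-1, 1), (0, 3)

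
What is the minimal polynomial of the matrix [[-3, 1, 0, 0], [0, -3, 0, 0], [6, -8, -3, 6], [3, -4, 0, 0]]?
The characteristic polynomial factors as x(x + 3)^3. The minimal polynomial is ∏(x - λ)^{k_λ} where k_λ is the size of the largest Jordan block at λ.

For λ = -3: rank(A + 3I) = 2, and the largest Jordan block has size 2 (the smallest k with rank((A + 3I)^k) = rank((A + 3I)^(k+1))).
For λ = 0: rank(A) = 3, and the largest Jordan block has size 1 (the smallest k with rank(A^k) = rank(A^(k+1))).

So m_A(x) = x(x + 3)^2.

m_A(x) = x(x + 3)^2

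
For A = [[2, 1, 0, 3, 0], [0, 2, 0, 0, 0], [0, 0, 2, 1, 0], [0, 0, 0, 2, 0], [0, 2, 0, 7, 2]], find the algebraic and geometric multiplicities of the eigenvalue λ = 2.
algebraic multiplicity 5, geometric multiplicity 3

The characteristic polynomial is (x - 2)^5, so the factor x - 2 appears with exponent 5: the algebraic multiplicity is 5.

rank(A - 2I) = 2, so the eigenspace has dimension 5 - 2 = 3: the geometric multiplicity is 3.

Since 3 < 5, A is not diagonalizable.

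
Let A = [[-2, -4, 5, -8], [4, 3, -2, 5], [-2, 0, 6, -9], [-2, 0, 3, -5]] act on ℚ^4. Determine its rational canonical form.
R = [[0, 0, 0, -2], [1, 0, 0, 5], [0, 1, 0, -2], [0, 0, 1, 2]]

The invariant factors of A (the non-unit diagonal entries of the Smith normal form of xI - A over ℚ[x]) are (x - 2)(x^3 + 2x - 1), each dividing the next. The characteristic polynomial is their product, (x - 2)(x^3 + 2x - 1).

The rational canonical form is the block-diagonal matrix of companion matrices C(f_i):
R = [[0, 0, 0, -2], [1, 0, 0, 5], [0, 1, 0, -2], [0, 0, 1, 2]].

Note the characteristic polynomial does not split into linear factors over ℚ, so A has no Jordan form over ℚ; the rational canonical form exists over any field.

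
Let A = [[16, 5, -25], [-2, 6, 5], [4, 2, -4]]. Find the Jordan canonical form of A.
The characteristic polynomial is det(xI - A) = (x - 6)^3, so the eigenvalues are 6 (algebraic multiplicity 3).

For λ = 6: rank(A - 6I) = 2, rank((A - 6I)^2) = 1, rank((A - 6I)^3) = 0. The eigenspace has dimension 3 - 2 = 1, so there is 1 Jordan block; the rank sequence gives block sizes [3].

Assembling the blocks gives the Jordan form J above.

J = [[6, 1, 0], [0, 6, 1], [0, 0, 6]]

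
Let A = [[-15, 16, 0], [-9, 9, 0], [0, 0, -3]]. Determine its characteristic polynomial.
xI - A = [[x + 15, -16, 0], [9, x - 9, 0], [0, 0, x + 3]].

Expanding det(xI - A) along the first row:
det(xI - A) = + (x + 15)·det([[x - 9, 0], [0, x + 3]]) - (-16)·det([[9, 0], [0, x + 3]]) + (0)·det([[9, x - 9], [0, 0]]).

Evaluating gives χ_A(x) = x^3 + 9x^2 + 27x + 27 = (x + 3)^3.

χ_A(x) = (x + 3)^3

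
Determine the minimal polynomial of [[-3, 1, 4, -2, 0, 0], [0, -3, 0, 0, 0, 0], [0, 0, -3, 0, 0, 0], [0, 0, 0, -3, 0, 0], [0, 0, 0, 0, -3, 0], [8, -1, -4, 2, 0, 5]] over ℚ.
m_A(x) = (x - 5)(x + 3)^2

The characteristic polynomial factors as (x - 5)(x + 3)^5. The minimal polynomial is ∏(x - λ)^{k_λ} where k_λ is the size of the largest Jordan block at λ.

For λ = -3: rank(A + 3I) = 2, and the largest Jordan block has size 2 (the smallest k with rank((A + 3I)^k) = rank((A + 3I)^(k+1))).
For λ = 5: rank(A - 5I) = 5, and the largest Jordan block has size 1 (the smallest k with rank((A - 5I)^k) = rank((A - 5I)^(k+1))).

So m_A(x) = (x - 5)(x + 3)^2.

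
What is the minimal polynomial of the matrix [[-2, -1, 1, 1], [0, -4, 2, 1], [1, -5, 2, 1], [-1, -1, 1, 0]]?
The characteristic polynomial factors as (x + 1)^4. The minimal polynomial is ∏(x - λ)^{k_λ} where k_λ is the size of the largest Jordan block at λ.

For λ = -1: rank(A + I) = 2, and the largest Jordan block has size 3 (the smallest k with rank((A + I)^k) = rank((A + I)^(k+1))).

So m_A(x) = (x + 1)^3.

m_A(x) = (x + 1)^3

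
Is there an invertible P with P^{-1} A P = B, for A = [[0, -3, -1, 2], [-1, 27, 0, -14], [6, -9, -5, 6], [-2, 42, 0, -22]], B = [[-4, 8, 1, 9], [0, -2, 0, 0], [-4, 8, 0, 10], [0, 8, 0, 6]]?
Both have characteristic polynomial (x - 6)(x + 2)^3, but the minimal polynomial of A is (x - 6)(x + 2)^3 while the minimal polynomial of B is (x - 6)(x + 2)^2. The minimal polynomial is a similarity invariant, so A and B are not similar.

No.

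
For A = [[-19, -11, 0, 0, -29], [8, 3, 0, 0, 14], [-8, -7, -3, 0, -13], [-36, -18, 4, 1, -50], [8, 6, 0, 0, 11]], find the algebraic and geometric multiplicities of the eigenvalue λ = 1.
The characteristic polynomial is (x - 1)^2(x + 3)^3, so the factor x - 1 appears with exponent 2: the algebraic multiplicity is 2.

rank(A - I) = 3, so the eigenspace has dimension 5 - 3 = 2: the geometric multiplicity is 2.

algebraic multiplicity 2, geometric multiplicity 2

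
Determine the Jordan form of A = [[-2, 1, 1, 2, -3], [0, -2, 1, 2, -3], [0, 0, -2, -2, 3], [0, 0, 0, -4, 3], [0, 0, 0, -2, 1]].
The characteristic polynomial is det(xI - A) = (x + 1)(x + 2)^4, so the eigenvalues are -2 (algebraic multiplicity 4), -1 (algebraic multiplicity 1).

For λ = -2: rank(A + 2I) = 3, rank((A + 2I)^2) = 2, rank((A + 2I)^3) = 1. The eigenspace has dimension 5 - 3 = 2, so there are 2 Jordan blocks; the rank sequence gives block sizes [3, 1].

For λ = -1: algebraic multiplicity 1 gives one 1×1 block.

Assembling the blocks gives the Jordan form J above.

J = [[-2, 1, 0, 0, 0], [0, -2, 1, 0, 0], [0, 0, -2, 0, 0], [0, 0, 0, -2, 0], [0, 0, 0, 0, -1]]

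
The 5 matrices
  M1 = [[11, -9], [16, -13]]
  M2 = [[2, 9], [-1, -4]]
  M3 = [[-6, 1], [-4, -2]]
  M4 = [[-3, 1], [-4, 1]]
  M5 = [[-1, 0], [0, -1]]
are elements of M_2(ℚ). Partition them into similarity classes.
Characteristic polynomials: χ_{M1} = (x + 1)^2, χ_{M2} = (x + 1)^2, χ_{M3} = (x + 4)^2, χ_{M4} = (x + 1)^2, χ_{M5} = (x + 1)^2.

{M1, M2, M4}: invariant factors (x + 1)^2.

{M3}: invariant factors (x + 4)^2.

{M5}: invariant factors x + 1, x + 1.

Matrices are similar if and only if their invariant-factor lists agree; the partition into similarity classes is {M1, M2, M4}, {M3}, {M5}.

3 classes: {M1, M2, M4}, {M3}, {M5}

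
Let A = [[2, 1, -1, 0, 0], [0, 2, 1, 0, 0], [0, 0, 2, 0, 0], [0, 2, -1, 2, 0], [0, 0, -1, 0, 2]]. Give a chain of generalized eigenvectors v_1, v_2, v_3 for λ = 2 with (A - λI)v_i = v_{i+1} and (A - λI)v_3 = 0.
We seek v_1 ∈ ker((A - 2I)^3) \ ker((A - 2I)^2), then set v_{i+1} = (A - 2I) v_i.

One such chain is v_1 = [[2, -1, 1, 3, 2]]^T, v_2 = [[-2, 1, 0, -3, -1]]^T, v_3 = [[1, 0, 0, 2, 0]]^T. Check: (A - 2I) v_3 = [[0, 0, 0, 0, 0]]^T = 0.

v_1 = [[2, -1, 1, 3, 2]]^T, v_2 = [[-2, 1, 0, -3, -1]]^T, v_3 = [[1, 0, 0, 2, 0]]^T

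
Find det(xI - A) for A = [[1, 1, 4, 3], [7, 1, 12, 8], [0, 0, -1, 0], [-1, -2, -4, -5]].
χ_A(x) = (x + 1)^4

xI - A = [[x - 1, -1, -4, -3], [-7, x - 1, -12, -8], [0, 0, x + 1, 0], [1, 2, 4, x + 5]].

Expanding det(xI - A) along the first row:
det(xI - A) = + (x - 1)·det([[x - 1, -12, -8], [0, x + 1, 0], [2, 4, x + 5]]) - (-1)·det([[-7, -12, -8], [0, x + 1, 0], [1, 4, x + 5]]) + (-4)·det([[-7, x - 1, -8], [0, 0, 0], [1, 2, x + 5]]) - (-3)·det([[-7, x - 1, -12], [0, 0, x + 1], [1, 2, 4]]).

Evaluating gives χ_A(x) = x^4 + 4x^3 + 6x^2 + 4x + 1 = (x + 1)^4.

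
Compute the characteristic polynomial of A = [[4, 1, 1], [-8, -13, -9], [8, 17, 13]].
xI - A = [[x - 4, -1, -1], [8, x + 13, 9], [-8, -17, x - 13]].

Expanding det(xI - A) along the first row:
det(xI - A) = + (x - 4)·det([[x + 13, 9], [-17, x - 13]]) - (-1)·det([[8, 9], [-8, x - 13]]) + (-1)·det([[8, x + 13], [-8, -17]]).

Evaluating gives χ_A(x) = x^3 - 4x^2 - 16x + 64 = (x - 4)^2(x + 4).

χ_A(x) = (x - 4)^2(x + 4)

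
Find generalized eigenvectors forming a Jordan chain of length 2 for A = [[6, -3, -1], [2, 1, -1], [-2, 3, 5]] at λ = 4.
We seek v_1 ∈ ker((A - 4I)^2) \ ker(A - 4I), then set v_{i+1} = (A - 4I) v_i.

One such chain is v_1 = [[3, 2, 1]]^T, v_2 = [[-1, -1, 1]]^T. Check: (A - 4I) v_2 = [[0, 0, 0]]^T = 0.

v_1 = [[3, 2, 1]]^T, v_2 = [[-1, -1, 1]]^T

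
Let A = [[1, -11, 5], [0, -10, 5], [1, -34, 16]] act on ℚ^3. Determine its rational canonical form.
R = [[0, 0, 5], [1, 0, -11], [0, 1, 7]]

The invariant factors of A (the non-unit diagonal entries of the Smith normal form of xI - A over ℚ[x]) are (x - 5)(x - 1)^2, each dividing the next. The characteristic polynomial is their product, (x - 5)(x - 1)^2.

The rational canonical form is the block-diagonal matrix of companion matrices C(f_i):
R = [[0, 0, 5], [1, 0, -11], [0, 1, 7]].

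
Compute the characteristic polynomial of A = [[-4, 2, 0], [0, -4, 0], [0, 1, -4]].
xI - A = [[x + 4, -2, 0], [0, x + 4, 0], [0, -1, x + 4]].

Expanding det(xI - A) along the first row:
det(xI - A) = + (x + 4)·det([[x + 4, 0], [-1, x + 4]]) - (-2)·det([[0, 0], [0, x + 4]]) + (0)·det([[0, x + 4], [0, -1]]).

Evaluating gives χ_A(x) = x^3 + 12x^2 + 48x + 64 = (x + 4)^3.

χ_A(x) = (x + 4)^3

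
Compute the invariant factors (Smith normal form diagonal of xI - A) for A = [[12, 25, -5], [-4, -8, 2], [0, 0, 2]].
x - 2, (x - 2)^2

The Jordan structure of A has elementary divisors (x - 2)^2, (x - 2). Arranging the block sizes at each eigenvalue in decreasing order and taking row products gives the invariant factors.

Invariant factors (smallest first, each dividing the next): x - 2, (x - 2)^2.

Check: the last factor (x - 2)^2 is the minimal polynomial, and the product (x - 2)^3 is the characteristic polynomial.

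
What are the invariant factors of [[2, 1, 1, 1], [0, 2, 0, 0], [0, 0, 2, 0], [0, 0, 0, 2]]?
The Jordan structure of A has elementary divisors (x - 2)^2, (x - 2), (x - 2). Arranging the block sizes at each eigenvalue in decreasing order and taking row products gives the invariant factors.

Invariant factors (smallest first, each dividing the next): x - 2, x - 2, (x - 2)^2.

Check: the last factor (x - 2)^2 is the minimal polynomial, and the product (x - 2)^4 is the characteristic polynomial.

x - 2, x - 2, (x - 2)^2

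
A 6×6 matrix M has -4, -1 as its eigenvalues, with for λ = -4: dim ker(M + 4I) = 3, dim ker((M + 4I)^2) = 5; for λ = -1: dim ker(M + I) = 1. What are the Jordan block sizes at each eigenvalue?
λ = -4: successive nullity increments [3, 2] count blocks of size ≥ k; block sizes are [2, 2, 1].
λ = -1: successive nullity increments [1] count blocks of size ≥ k; block sizes are [1].

Jordan blocks: (-4, 2), (-4, 2), (-4, 1), (-1, 1)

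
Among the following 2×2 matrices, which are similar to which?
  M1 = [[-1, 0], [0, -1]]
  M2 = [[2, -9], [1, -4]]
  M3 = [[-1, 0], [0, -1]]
2 classes: {M1, M3}, {M2}

Characteristic polynomials: χ_{M1} = (x + 1)^2, χ_{M2} = (x + 1)^2, χ_{M3} = (x + 1)^2.

{M1, M3}: invariant factors x + 1, x + 1.

{M2}: invariant factors (x + 1)^2.

Matrices are similar if and only if their invariant-factor lists agree; the partition into similarity classes is {M1, M3}, {M2}.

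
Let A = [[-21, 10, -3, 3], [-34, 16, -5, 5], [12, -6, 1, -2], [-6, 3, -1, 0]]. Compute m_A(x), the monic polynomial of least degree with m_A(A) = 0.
m_A(x) = (x + 1)^3

The characteristic polynomial factors as (x + 1)^4. The minimal polynomial is ∏(x - λ)^{k_λ} where k_λ is the size of the largest Jordan block at λ.

For λ = -1: rank(A + I) = 2, and the largest Jordan block has size 3 (the smallest k with rank((A + I)^k) = rank((A + I)^(k+1))).

So m_A(x) = (x + 1)^3.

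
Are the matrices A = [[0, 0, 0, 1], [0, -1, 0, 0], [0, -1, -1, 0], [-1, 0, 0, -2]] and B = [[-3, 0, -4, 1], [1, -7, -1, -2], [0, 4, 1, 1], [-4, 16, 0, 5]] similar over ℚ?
Yes.

Two matrices over a field are similar if and only if they have the same invariant factors.

Both A and B have characteristic polynomial (x + 1)^4 and minimal polynomial (x + 1)^2. Computing further, both have invariant factors (x + 1)^2, (x + 1)^2. Hence A and B are similar.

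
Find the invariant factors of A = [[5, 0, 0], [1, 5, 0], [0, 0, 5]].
x - 5, (x - 5)^2

The Jordan structure of A has elementary divisors (x - 5)^2, (x - 5). Arranging the block sizes at each eigenvalue in decreasing order and taking row products gives the invariant factors.

Invariant factors (smallest first, each dividing the next): x - 5, (x - 5)^2.

Check: the last factor (x - 5)^2 is the minimal polynomial, and the product (x - 5)^3 is the characteristic polynomial.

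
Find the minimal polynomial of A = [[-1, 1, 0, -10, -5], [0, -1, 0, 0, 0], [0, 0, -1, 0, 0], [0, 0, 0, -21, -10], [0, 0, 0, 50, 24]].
m_A(x) = (x - 4)(x + 1)^2

The characteristic polynomial factors as (x - 4)(x + 1)^4. The minimal polynomial is ∏(x - λ)^{k_λ} where k_λ is the size of the largest Jordan block at λ.

For λ = -1: rank(A + I) = 2, and the largest Jordan block has size 2 (the smallest k with rank((A + I)^k) = rank((A + I)^(k+1))).
For λ = 4: rank(A - 4I) = 4, and the largest Jordan block has size 1 (the smallest k with rank((A - 4I)^k) = rank((A - 4I)^(k+1))).

So m_A(x) = (x - 4)(x + 1)^2.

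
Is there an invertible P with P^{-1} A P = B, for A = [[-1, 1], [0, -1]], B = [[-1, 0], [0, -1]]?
Both have characteristic polynomial (x + 1)^2, but the minimal polynomial of A is (x + 1)^2 while the minimal polynomial of B is x + 1. The minimal polynomial is a similarity invariant, so A and B are not similar.

No.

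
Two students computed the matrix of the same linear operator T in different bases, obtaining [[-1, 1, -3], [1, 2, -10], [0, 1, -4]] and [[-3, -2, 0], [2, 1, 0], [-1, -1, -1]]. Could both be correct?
No.

Both have characteristic polynomial (x + 1)^3, but the minimal polynomial of A is (x + 1)^3 while the minimal polynomial of B is (x + 1)^2. The minimal polynomial is a similarity invariant, so A and B are not similar.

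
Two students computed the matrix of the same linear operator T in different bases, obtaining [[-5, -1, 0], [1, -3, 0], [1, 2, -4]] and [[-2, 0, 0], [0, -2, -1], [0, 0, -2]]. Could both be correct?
No.

trace(A) = -12 but trace(B) = -6. The trace is a similarity invariant, so A and B are not similar.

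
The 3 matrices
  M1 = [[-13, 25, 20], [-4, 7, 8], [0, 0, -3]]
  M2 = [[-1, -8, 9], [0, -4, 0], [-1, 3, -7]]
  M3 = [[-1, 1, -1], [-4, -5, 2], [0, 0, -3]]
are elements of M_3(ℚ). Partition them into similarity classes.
Characteristic polynomials: χ_{M1} = (x + 3)^3, χ_{M2} = (x + 4)^3, χ_{M3} = (x + 3)^3.

{M1, M3}: invariant factors x + 3, (x + 3)^2.

{M2}: invariant factors (x + 4)^3.

Matrices are similar if and only if their invariant-factor lists agree; the partition into similarity classes is {M1, M3}, {M2}.

2 classes: {M1, M3}, {M2}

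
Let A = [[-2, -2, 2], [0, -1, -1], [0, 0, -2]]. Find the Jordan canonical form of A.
The characteristic polynomial is det(xI - A) = (x + 1)(x + 2)^2, so the eigenvalues are -2 (algebraic multiplicity 2), -1 (algebraic multiplicity 1).

For λ = -2: rank(A + 2I) = 1. The eigenspace has dimension 3 - 1 = 2, so there are 2 Jordan blocks; the rank sequence gives block sizes [1, 1].

For λ = -1: algebraic multiplicity 1 gives one 1×1 block.

Assembling the blocks gives the Jordan form J above.

J = [[-2, 0, 0], [0, -2, 0], [0, 0, -1]]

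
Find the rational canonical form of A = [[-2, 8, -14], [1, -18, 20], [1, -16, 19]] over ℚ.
The invariant factors of A (the non-unit diagonal entries of the Smith normal form of xI - A over ℚ[x]) are (x + 4)(x^2 - 3x - 6), each dividing the next. The characteristic polynomial is their product, (x + 4)(x^2 - 3x - 6).

The rational canonical form is the block-diagonal matrix of companion matrices C(f_i):
R = [[0, 0, 24], [1, 0, 18], [0, 1, -1]].

Note the characteristic polynomial does not split into linear factors over ℚ, so A has no Jordan form over ℚ; the rational canonical form exists over any field.

R = [[0, 0, 24], [1, 0, 18], [0, 1, -1]]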